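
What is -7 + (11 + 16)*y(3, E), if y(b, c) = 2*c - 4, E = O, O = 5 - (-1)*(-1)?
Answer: 101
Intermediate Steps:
O = 4 (O = 5 - 1*1 = 5 - 1 = 4)
E = 4
y(b, c) = -4 + 2*c
-7 + (11 + 16)*y(3, E) = -7 + (11 + 16)*(-4 + 2*4) = -7 + 27*(-4 + 8) = -7 + 27*4 = -7 + 108 = 101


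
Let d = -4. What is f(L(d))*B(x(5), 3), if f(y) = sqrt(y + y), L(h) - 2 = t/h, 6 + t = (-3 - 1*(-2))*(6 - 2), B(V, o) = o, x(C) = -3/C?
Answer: 9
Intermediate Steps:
t = -10 (t = -6 + (-3 - 1*(-2))*(6 - 2) = -6 + (-3 + 2)*4 = -6 - 1*4 = -6 - 4 = -10)
L(h) = 2 - 10/h
f(y) = sqrt(2)*sqrt(y) (f(y) = sqrt(2*y) = sqrt(2)*sqrt(y))
f(L(d))*B(x(5), 3) = (sqrt(2)*sqrt(2 - 10/(-4)))*3 = (sqrt(2)*sqrt(2 - 10*(-1/4)))*3 = (sqrt(2)*sqrt(2 + 5/2))*3 = (sqrt(2)*sqrt(9/2))*3 = (sqrt(2)*(3*sqrt(2)/2))*3 = 3*3 = 9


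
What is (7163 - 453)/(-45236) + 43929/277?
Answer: 992656787/6265186 ≈ 158.44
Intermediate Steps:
(7163 - 453)/(-45236) + 43929/277 = 6710*(-1/45236) + 43929*(1/277) = -3355/22618 + 43929/277 = 992656787/6265186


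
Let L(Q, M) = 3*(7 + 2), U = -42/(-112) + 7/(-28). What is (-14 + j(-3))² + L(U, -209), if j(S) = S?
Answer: 316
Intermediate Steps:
U = ⅛ (U = -42*(-1/112) + 7*(-1/28) = 3/8 - ¼ = ⅛ ≈ 0.12500)
L(Q, M) = 27 (L(Q, M) = 3*9 = 27)
(-14 + j(-3))² + L(U, -209) = (-14 - 3)² + 27 = (-17)² + 27 = 289 + 27 = 316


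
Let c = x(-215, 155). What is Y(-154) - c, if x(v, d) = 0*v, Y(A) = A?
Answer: -154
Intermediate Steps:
x(v, d) = 0
c = 0
Y(-154) - c = -154 - 1*0 = -154 + 0 = -154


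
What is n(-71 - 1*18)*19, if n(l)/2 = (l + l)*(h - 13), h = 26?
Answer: -87932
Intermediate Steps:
n(l) = 52*l (n(l) = 2*((l + l)*(26 - 13)) = 2*((2*l)*13) = 2*(26*l) = 52*l)
n(-71 - 1*18)*19 = (52*(-71 - 1*18))*19 = (52*(-71 - 18))*19 = (52*(-89))*19 = -4628*19 = -87932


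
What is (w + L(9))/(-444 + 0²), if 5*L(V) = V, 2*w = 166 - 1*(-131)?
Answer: -501/1480 ≈ -0.33851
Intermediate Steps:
w = 297/2 (w = (166 - 1*(-131))/2 = (166 + 131)/2 = (½)*297 = 297/2 ≈ 148.50)
L(V) = V/5
(w + L(9))/(-444 + 0²) = (297/2 + (⅕)*9)/(-444 + 0²) = (297/2 + 9/5)/(-444 + 0) = (1503/10)/(-444) = (1503/10)*(-1/444) = -501/1480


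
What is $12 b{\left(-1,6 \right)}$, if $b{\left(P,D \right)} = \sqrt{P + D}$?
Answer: $12 \sqrt{5} \approx 26.833$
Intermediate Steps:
$b{\left(P,D \right)} = \sqrt{D + P}$
$12 b{\left(-1,6 \right)} = 12 \sqrt{6 - 1} = 12 \sqrt{5}$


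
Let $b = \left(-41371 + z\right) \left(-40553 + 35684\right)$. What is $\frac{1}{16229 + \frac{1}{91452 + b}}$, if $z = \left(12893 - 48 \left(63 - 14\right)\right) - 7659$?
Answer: $\frac{187494393}{3042846503998} \approx 6.1618 \cdot 10^{-5}$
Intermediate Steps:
$z = 2882$ ($z = \left(12893 - 2352\right) - 7659 = 10541 - 7659 = 2882$)
$b = 187402941$ ($b = \left(-41371 + 2882\right) \left(-40553 + 35684\right) = \left(-38489\right) \left(-4869\right) = 187402941$)
$\frac{1}{16229 + \frac{1}{91452 + b}} = \frac{1}{16229 + \frac{1}{91452 + 187402941}} = \frac{1}{16229 + \frac{1}{187494393}} = \frac{1}{\frac{3042846503998}{187494393}} = \frac{187494393}{3042846503998}$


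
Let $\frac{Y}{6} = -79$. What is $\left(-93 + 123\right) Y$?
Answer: $-14220$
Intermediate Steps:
$Y = -474$ ($Y = 6 \left(-79\right) = -474$)
$\left(-93 + 123\right) Y = \left(-93 + 123\right) \left(-474\right) = 30 \left(-474\right) = -14220$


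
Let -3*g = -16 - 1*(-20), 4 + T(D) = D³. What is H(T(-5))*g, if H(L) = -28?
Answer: 112/3 ≈ 37.333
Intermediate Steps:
T(D) = -4 + D³
g = -4/3 (g = -(-16 - 1*(-20))/3 = -(-16 + 20)/3 = -⅓*4 = -4/3 ≈ -1.3333)
H(T(-5))*g = -28*(-4/3) = 112/3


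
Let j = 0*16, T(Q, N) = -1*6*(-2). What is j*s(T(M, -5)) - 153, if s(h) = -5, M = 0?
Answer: -153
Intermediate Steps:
T(Q, N) = 12 (T(Q, N) = -6*(-2) = 12)
j = 0
j*s(T(M, -5)) - 153 = 0*(-5) - 153 = 0 - 153 = -153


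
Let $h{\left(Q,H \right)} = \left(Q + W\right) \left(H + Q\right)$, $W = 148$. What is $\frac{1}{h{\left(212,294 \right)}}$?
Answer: $\frac{1}{182160} \approx 5.4897 \cdot 10^{-6}$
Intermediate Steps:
$h{\left(Q,H \right)} = \left(148 + Q\right) \left(H + Q\right)$ ($h{\left(Q,H \right)} = \left(Q + 148\right) \left(H + Q\right) = \left(148 + Q\right) \left(H + Q\right)$)
$\frac{1}{h{\left(212,294 \right)}} = \frac{1}{212^{2} + 148 \cdot 294 + 148 \cdot 212 + 294 \cdot 212} = \frac{1}{44944 + 43512 + 31376 + 62328} = \frac{1}{182160}$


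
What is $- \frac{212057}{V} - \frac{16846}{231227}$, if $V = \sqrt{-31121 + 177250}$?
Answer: $- \frac{16846}{231227} - \frac{212057 \sqrt{146129}}{146129} \approx -554.81$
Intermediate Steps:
$V = \sqrt{146129} \approx 382.27$
$- \frac{212057}{V} - \frac{16846}{231227} = - \frac{212057}{\sqrt{146129}} - \frac{16846}{231227} = - 212057 \frac{\sqrt{146129}}{146129} - \frac{16846}{231227} = - \frac{212057 \sqrt{146129}}{146129} - \frac{16846}{231227} = - \frac{16846}{231227} - \frac{212057 \sqrt{146129}}{146129}$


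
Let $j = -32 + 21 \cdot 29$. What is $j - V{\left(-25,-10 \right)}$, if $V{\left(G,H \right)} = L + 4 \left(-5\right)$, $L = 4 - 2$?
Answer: $595$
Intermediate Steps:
$L = 2$ ($L = 4 - 2 = 2$)
$V{\left(G,H \right)} = -18$ ($V{\left(G,H \right)} = 2 + 4 \left(-5\right) = 2 - 20 = -18$)
$j = 577$ ($j = -32 + 609 = 577$)
$j - V{\left(-25,-10 \right)} = 577 - -18 = 577 + 18 = 595$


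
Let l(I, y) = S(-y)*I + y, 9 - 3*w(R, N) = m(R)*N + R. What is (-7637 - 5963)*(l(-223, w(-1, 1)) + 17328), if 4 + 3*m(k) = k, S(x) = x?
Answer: -2227571200/9 ≈ -2.4751e+8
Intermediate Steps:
m(k) = -4/3 + k/3
w(R, N) = 3 - R/3 - N*(-4/3 + R/3)/3 (w(R, N) = 3 - ((-4/3 + R/3)*N + R)/3 = 3 - (N*(-4/3 + R/3) + R)/3 = 3 - (R + N*(-4/3 + R/3))/3 = 3 + (-R/3 - N*(-4/3 + R/3)/3) = 3 - R/3 - N*(-4/3 + R/3)/3)
l(I, y) = y - I*y (l(I, y) = (-y)*I + y = -I*y + y = y - I*y)
(-7637 - 5963)*(l(-223, w(-1, 1)) + 17328) = (-7637 - 5963)*((3 - 1/3*(-1) - 1/9*1*(-4 - 1))*(1 - 1*(-223)) + 17328) = -13600*((3 + 1/3 - 1/9*1*(-5))*(1 + 223) + 17328) = -13600*((3 + 1/3 + 5/9)*224 + 17328) = -13600*((35/9)*224 + 17328) = -13600*(7840/9 + 17328) = -13600*163792/9 = -2227571200/9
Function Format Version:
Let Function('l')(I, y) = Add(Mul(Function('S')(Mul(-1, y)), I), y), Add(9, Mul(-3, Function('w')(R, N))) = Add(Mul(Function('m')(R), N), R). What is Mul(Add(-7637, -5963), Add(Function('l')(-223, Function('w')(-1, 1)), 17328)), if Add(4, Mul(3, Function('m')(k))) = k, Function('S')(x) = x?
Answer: Rational(-2227571200, 9) ≈ -2.4751e+8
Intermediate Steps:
Function('m')(k) = Add(Rational(-4, 3), Mul(Rational(1, 3), k))
Function('w')(R, N) = Add(3, Mul(Rational(-1, 3), R), Mul(Rational(-1, 3), N, Add(Rational(-4, 3), Mul(Rational(1, 3), R)))) (Function('w')(R, N) = Add(3, Mul(Rational(-1, 3), Add(Mul(Add(Rational(-4, 3), Mul(Rational(1, 3), R)), N), R))) = Add(3, Mul(Rational(-1, 3), Add(Mul(N, Add(Rational(-4, 3), Mul(Rational(1, 3), R))), R))) = Add(3, Mul(Rational(-1, 3), Add(R, Mul(N, Add(Rational(-4, 3), Mul(Rational(1, 3), R)))))) = Add(3, Add(Mul(Rational(-1, 3), R), Mul(Rational(-1, 3), N, Add(Rational(-4, 3), Mul(Rational(1, 3), R))))) = Add(3, Mul(Rational(-1, 3), R), Mul(Rational(-1, 3), N, Add(Rational(-4, 3), Mul(Rational(1, 3), R)))))
Function('l')(I, y) = Add(y, Mul(-1, I, y)) (Function('l')(I, y) = Add(Mul(Mul(-1, y), I), y) = Add(Mul(-1, I, y), y) = Add(y, Mul(-1, I, y)))
Mul(Add(-7637, -5963), Add(Function('l')(-223, Function('w')(-1, 1)), 17328)) = Mul(Add(-7637, -5963), Add(Mul(Add(3, Mul(Rational(-1, 3), -1), Mul(Rational(-1, 9), 1, Add(-4, -1))), Add(1, Mul(-1, -223))), 17328)) = Mul(-13600, Add(Mul(Add(3, Rational(1, 3), Mul(Rational(-1, 9), 1, -5)), Add(1, 223)), 17328)) = Mul(-13600, Add(Mul(Add(3, Rational(1, 3), Rational(5, 9)), 224), 17328)) = Mul(-13600, Add(Mul(Rational(35, 9), 224), 17328)) = Mul(-13600, Add(Rational(7840, 9), 17328)) = Mul(-13600, Rational(163792, 9)) = Rational(-2227571200, 9)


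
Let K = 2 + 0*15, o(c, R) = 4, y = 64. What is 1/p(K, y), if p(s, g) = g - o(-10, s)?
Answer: 1/60 ≈ 0.016667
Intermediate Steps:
K = 2 (K = 2 + 0 = 2)
p(s, g) = -4 + g (p(s, g) = g - 1*4 = g - 4 = -4 + g)
1/p(K, y) = 1/(-4 + 64) = 1/60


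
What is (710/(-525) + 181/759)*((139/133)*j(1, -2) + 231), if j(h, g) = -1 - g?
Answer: -913237442/3533145 ≈ -258.48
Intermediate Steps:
(710/(-525) + 181/759)*((139/133)*j(1, -2) + 231) = (710/(-525) + 181/759)*((139/133)*(-1 - 1*(-2)) + 231) = (710*(-1/525) + 181*(1/759))*((139*(1/133))*(-1 + 2) + 231) = (-142/105 + 181/759)*((139/133)*1 + 231) = -29591*(139/133 + 231)/26565 = -29591/26565*30862/133 = -913237442/3533145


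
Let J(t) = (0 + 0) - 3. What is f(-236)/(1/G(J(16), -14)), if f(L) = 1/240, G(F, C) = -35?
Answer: -7/48 ≈ -0.14583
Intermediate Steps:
J(t) = -3 (J(t) = 0 - 3 = -3)
f(L) = 1/240
f(-236)/(1/G(J(16), -14)) = 1/(240*(1/(-35))) = 1/(240*(-1/35)) = (1/240)*(-35) = -7/48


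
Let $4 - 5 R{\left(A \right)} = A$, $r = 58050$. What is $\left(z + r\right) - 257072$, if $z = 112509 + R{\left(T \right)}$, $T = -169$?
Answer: $- \frac{432392}{5} \approx -86478.0$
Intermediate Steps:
$R{\left(A \right)} = \frac{4}{5} - \frac{A}{5}$
$z = \frac{562718}{5}$ ($z = 112509 + \left(\frac{4}{5} - - \frac{169}{5}\right) = 112509 + \left(\frac{4}{5} + \frac{169}{5}\right) = 112509 + \frac{173}{5} = \frac{562718}{5} \approx 1.1254 \cdot 10^{5}$)
$\left(z + r\right) - 257072 = \left(\frac{562718}{5} + 58050\right) - 257072 = \frac{852968}{5} - 257072 = - \frac{432392}{5}$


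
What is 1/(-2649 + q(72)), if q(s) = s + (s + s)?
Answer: -1/2433 ≈ -0.00041102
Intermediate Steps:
q(s) = 3*s (q(s) = s + 2*s = 3*s)
1/(-2649 + q(72)) = 1/(-2649 + 3*72) = 1/(-2649 + 216) = 1/(-2433) = -1/2433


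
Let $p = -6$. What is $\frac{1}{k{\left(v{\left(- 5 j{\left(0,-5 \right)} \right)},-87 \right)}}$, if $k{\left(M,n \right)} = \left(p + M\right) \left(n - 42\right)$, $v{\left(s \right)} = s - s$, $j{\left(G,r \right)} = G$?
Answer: $\frac{1}{774} \approx 0.001292$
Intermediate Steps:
$v{\left(s \right)} = 0$
$k{\left(M,n \right)} = \left(-42 + n\right) \left(-6 + M\right)$ ($k{\left(M,n \right)} = \left(-6 + M\right) \left(n - 42\right) = \left(-6 + M\right) \left(-42 + n\right) = \left(-42 + n\right) \left(-6 + M\right)$)
$\frac{1}{k{\left(v{\left(- 5 j{\left(0,-5 \right)} \right)},-87 \right)}} = \frac{1}{252 - 0 - -522 + 0 \left(-87\right)} = \frac{1}{252 + 0 + 522 + 0} = \frac{1}{774}$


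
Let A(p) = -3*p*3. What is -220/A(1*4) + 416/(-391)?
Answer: 17761/3519 ≈ 5.0472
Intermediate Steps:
A(p) = -9*p
-220/A(1*4) + 416/(-391) = -220/((-9*4)) + 416/(-391) = -220/((-9*4)) + 416*(-1/391) = -220/(-36) - 416/391 = -220*(-1/36) - 416/391 = 55/9 - 416/391 = 17761/3519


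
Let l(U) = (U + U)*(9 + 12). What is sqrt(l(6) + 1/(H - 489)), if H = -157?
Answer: sqrt(105162986)/646 ≈ 15.874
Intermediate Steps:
l(U) = 42*U (l(U) = (2*U)*21 = 42*U)
sqrt(l(6) + 1/(H - 489)) = sqrt(42*6 + 1/(-157 - 489)) = sqrt(252 + 1/(-646)) = sqrt(252 - 1/646) = sqrt(162791/646) = sqrt(105162986)/646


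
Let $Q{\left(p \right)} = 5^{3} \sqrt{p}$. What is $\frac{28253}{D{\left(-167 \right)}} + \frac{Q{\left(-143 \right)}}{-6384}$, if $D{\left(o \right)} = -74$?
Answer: $- \frac{28253}{74} - \frac{125 i \sqrt{143}}{6384} \approx -381.8 - 0.23415 i$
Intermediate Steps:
$Q{\left(p \right)} = 125 \sqrt{p}$
$\frac{28253}{D{\left(-167 \right)}} + \frac{Q{\left(-143 \right)}}{-6384} = \frac{28253}{-74} + \frac{125 \sqrt{-143}}{-6384} = 28253 \left(- \frac{1}{74}\right) + 125 i \sqrt{143} \left(- \frac{1}{6384}\right) = - \frac{28253}{74} + 125 i \sqrt{143} \left(- \frac{1}{6384}\right) = - \frac{28253}{74} - \frac{125 i \sqrt{143}}{6384}$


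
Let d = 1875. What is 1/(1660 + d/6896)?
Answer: 6896/11449235 ≈ 0.00060231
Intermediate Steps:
1/(1660 + d/6896) = 1/(1660 + 1875/6896) = 1/(11449235/6896) = 6896/11449235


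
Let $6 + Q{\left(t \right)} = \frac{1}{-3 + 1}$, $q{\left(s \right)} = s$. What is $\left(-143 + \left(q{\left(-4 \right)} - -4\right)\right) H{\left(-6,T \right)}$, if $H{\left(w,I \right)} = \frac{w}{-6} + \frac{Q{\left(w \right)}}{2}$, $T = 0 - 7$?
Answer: $\frac{1287}{4} \approx 321.75$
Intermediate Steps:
$T = -7$ ($T = 0 - 7 = -7$)
$Q{\left(t \right)} = - \frac{13}{2}$ ($Q{\left(t \right)} = -6 + \frac{1}{-3 + 1} = -6 + \frac{1}{-2} = -6 - \frac{1}{2} = - \frac{13}{2}$)
$H{\left(w,I \right)} = - \frac{13}{4} - \frac{w}{6}$ ($H{\left(w,I \right)} = \frac{w}{-6} - \frac{13}{2 \cdot 2} = w \left(- \frac{1}{6}\right) - \frac{13}{4} = - \frac{w}{6} - \frac{13}{4} = - \frac{13}{4} - \frac{w}{6}$)
$\left(-143 + \left(q{\left(-4 \right)} - -4\right)\right) H{\left(-6,T \right)} = \left(-143 - 0\right) \left(- \frac{13}{4} - -1\right) = \left(-143 + \left(-4 + 4\right)\right) \left(- \frac{13}{4} + 1\right) = \left(-143 + 0\right) \left(- \frac{9}{4}\right) = \left(-143\right) \left(- \frac{9}{4}\right) = \frac{1287}{4}$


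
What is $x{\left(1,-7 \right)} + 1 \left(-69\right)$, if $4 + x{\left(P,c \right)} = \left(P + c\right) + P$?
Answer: $-78$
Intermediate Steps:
$x{\left(P,c \right)} = -4 + c + 2 P$ ($x{\left(P,c \right)} = -4 + \left(\left(P + c\right) + P\right) = -4 + \left(c + 2 P\right) = -4 + c + 2 P$)
$x{\left(1,-7 \right)} + 1 \left(-69\right) = \left(-4 - 7 + 2 \cdot 1\right) + 1 \left(-69\right) = \left(-4 - 7 + 2\right) - 69 = -9 - 69 = -78$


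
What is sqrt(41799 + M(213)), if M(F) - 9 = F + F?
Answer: sqrt(42234) ≈ 205.51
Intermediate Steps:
M(F) = 9 + 2*F (M(F) = 9 + (F + F) = 9 + 2*F)
sqrt(41799 + M(213)) = sqrt(41799 + (9 + 2*213)) = sqrt(41799 + (9 + 426)) = sqrt(41799 + 435) = sqrt(42234)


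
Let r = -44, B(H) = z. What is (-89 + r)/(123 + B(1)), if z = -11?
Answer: -19/16 ≈ -1.1875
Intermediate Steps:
B(H) = -11
(-89 + r)/(123 + B(1)) = (-89 - 44)/(123 - 11) = -133/112 = (1/112)*(-133) = -19/16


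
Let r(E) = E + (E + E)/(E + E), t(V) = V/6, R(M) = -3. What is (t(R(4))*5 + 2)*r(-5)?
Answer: 2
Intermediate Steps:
t(V) = V/6 (t(V) = V*(1/6) = V/6)
r(E) = 1 + E (r(E) = E + (2*E)/((2*E)) = E + (2*E)*(1/(2*E)) = E + 1 = 1 + E)
(t(R(4))*5 + 2)*r(-5) = (((1/6)*(-3))*5 + 2)*(1 - 5) = (-1/2*5 + 2)*(-4) = (-5/2 + 2)*(-4) = -1/2*(-4) = 2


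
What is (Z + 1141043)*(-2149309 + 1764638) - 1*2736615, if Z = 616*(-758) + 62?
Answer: -259339077382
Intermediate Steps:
Z = -466866 (Z = -466928 + 62 = -466866)
(Z + 1141043)*(-2149309 + 1764638) - 1*2736615 = (-466866 + 1141043)*(-2149309 + 1764638) - 1*2736615 = 674177*(-384671) - 2736615 = -259336340767 - 2736615 = -259339077382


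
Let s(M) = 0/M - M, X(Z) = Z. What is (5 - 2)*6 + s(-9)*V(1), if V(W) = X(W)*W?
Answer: 27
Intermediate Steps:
V(W) = W**2 (V(W) = W*W = W**2)
s(M) = -M (s(M) = 0 - M = -M)
(5 - 2)*6 + s(-9)*V(1) = (5 - 2)*6 - 1*(-9)*1**2 = 3*6 + 9*1 = 18 + 9 = 27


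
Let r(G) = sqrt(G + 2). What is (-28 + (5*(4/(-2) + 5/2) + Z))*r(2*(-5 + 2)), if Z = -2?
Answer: -55*I ≈ -55.0*I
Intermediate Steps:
r(G) = sqrt(2 + G)
(-28 + (5*(4/(-2) + 5/2) + Z))*r(2*(-5 + 2)) = (-28 + (5*(4/(-2) + 5/2) - 2))*sqrt(2 + 2*(-5 + 2)) = (-28 + (5*(4*(-1/2) + 5*(1/2)) - 2))*sqrt(2 + 2*(-3)) = (-28 + (5*(-2 + 5/2) - 2))*sqrt(2 - 6) = (-28 + (5*(1/2) - 2))*sqrt(-4) = (-28 + (5/2 - 2))*(2*I) = (-28 + 1/2)*(2*I) = -55*I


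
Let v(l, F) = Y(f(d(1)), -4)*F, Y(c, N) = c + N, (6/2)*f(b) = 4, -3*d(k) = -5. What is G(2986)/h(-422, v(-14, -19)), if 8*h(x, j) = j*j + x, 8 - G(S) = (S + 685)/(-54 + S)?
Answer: 178065/7075649 ≈ 0.025166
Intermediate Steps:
d(k) = 5/3 (d(k) = -⅓*(-5) = 5/3)
f(b) = 4/3 (f(b) = (⅓)*4 = 4/3)
Y(c, N) = N + c
v(l, F) = -8*F/3 (v(l, F) = (-4 + 4/3)*F = -8*F/3)
G(S) = 8 - (685 + S)/(-54 + S) (G(S) = 8 - (S + 685)/(-54 + S) = 8 - (685 + S)/(-54 + S))
h(x, j) = x/8 + j²/8 (h(x, j) = (j*j + x)/8 = (j² + x)/8 = (x + j²)/8 = x/8 + j²/8)
G(2986)/h(-422, v(-14, -19)) = ((-1117 + 7*2986)/(-54 + 2986))/((⅛)*(-422) + (-8/3*(-19))²/8) = ((-1117 + 20902)/2932)/(-211/4 + (152/3)²/8) = ((1/2932)*19785)/(-211/4 + (⅛)*(23104/9)) = 19785/(2932*(-211/4 + 2888/9)) = 19785/(2932*(9653/36)) = (19785/2932)*(36/9653) = 178065/7075649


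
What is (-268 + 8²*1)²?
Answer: 41616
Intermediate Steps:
(-268 + 8²*1)² = (-268 + 64*1)² = (-268 + 64)² = (-204)² = 41616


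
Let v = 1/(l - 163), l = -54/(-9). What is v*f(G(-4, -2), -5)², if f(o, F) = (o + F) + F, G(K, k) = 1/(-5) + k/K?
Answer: -9409/15700 ≈ -0.59930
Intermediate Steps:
G(K, k) = -⅕ + k/K (G(K, k) = 1*(-⅕) + k/K = -⅕ + k/K)
l = 6 (l = -54*(-⅑) = 6)
f(o, F) = o + 2*F (f(o, F) = (F + o) + F = o + 2*F)
v = -1/157 (v = 1/(6 - 163) = 1/(-157) = -1/157 ≈ -0.0063694)
v*f(G(-4, -2), -5)² = -((-2 - ⅕*(-4))/(-4) + 2*(-5))²/157 = -(-(-2 + ⅘)/4 - 10)²/157 = -(-¼*(-6/5) - 10)²/157 = -(3/10 - 10)²/157 = -(-97/10)²/157 = -1/157*9409/100 = -9409/15700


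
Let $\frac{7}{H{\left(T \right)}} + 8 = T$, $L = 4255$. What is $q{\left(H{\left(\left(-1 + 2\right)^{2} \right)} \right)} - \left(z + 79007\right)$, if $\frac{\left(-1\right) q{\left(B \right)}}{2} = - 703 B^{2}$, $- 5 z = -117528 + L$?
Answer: $- \frac{501278}{5} \approx -1.0026 \cdot 10^{5}$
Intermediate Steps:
$H{\left(T \right)} = \frac{7}{-8 + T}$
$z = \frac{113273}{5}$ ($z = - \frac{-117528 + 4255}{5} = \left(- \frac{1}{5}\right) \left(-113273\right) = \frac{113273}{5} \approx 22655.0$)
$q{\left(B \right)} = 1406 B^{2}$ ($q{\left(B \right)} = - 2 \left(- 703 B^{2}\right) = 1406 B^{2}$)
$q{\left(H{\left(\left(-1 + 2\right)^{2} \right)} \right)} - \left(z + 79007\right) = 1406 \left(\frac{7}{-8 + \left(-1 + 2\right)^{2}}\right)^{2} - \left(\frac{113273}{5} + 79007\right) = 1406 \left(\frac{7}{-8 + 1^{2}}\right)^{2} - \frac{508308}{5} = 1406 \left(\frac{7}{-8 + 1}\right)^{2} - \frac{508308}{5} = 1406 \left(\frac{7}{-7}\right)^{2} - \frac{508308}{5} = 1406 \left(7 \left(- \frac{1}{7}\right)\right)^{2} - \frac{508308}{5} = 1406 \left(-1\right)^{2} - \frac{508308}{5} = 1406 \cdot 1 - \frac{508308}{5} = 1406 - \frac{508308}{5} = - \frac{501278}{5}$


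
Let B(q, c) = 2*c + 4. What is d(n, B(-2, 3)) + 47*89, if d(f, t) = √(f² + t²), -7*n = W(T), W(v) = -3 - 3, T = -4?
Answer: 4183 + 2*√1234/7 ≈ 4193.0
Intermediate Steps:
W(v) = -6
B(q, c) = 4 + 2*c
n = 6/7 (n = -⅐*(-6) = 6/7 ≈ 0.85714)
d(n, B(-2, 3)) + 47*89 = √((6/7)² + (4 + 2*3)²) + 47*89 = √(36/49 + (4 + 6)²) + 4183 = √(36/49 + 10²) + 4183 = √(36/49 + 100) + 4183 = √(4936/49) + 4183 = 2*√1234/7 + 4183 = 4183 + 2*√1234/7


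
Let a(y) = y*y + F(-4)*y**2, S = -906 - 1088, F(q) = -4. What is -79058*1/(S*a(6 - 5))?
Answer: -39529/2991 ≈ -13.216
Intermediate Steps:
S = -1994
a(y) = -3*y**2 (a(y) = y*y - 4*y**2 = y**2 - 4*y**2 = -3*y**2)
-79058*1/(S*a(6 - 5)) = -79058*1/(5982*(6 - 5)**2) = -79058/(-3*1**2*(-1994)) = -79058/(-3*1*(-1994)) = -79058/((-3*(-1994))) = -79058/5982 = -79058*1/5982 = -39529/2991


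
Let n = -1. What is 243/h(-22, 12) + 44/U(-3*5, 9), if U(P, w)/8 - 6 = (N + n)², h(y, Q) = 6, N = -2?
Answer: 613/15 ≈ 40.867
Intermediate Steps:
U(P, w) = 120 (U(P, w) = 48 + 8*(-2 - 1)² = 48 + 8*(-3)² = 48 + 8*9 = 48 + 72 = 120)
243/h(-22, 12) + 44/U(-3*5, 9) = 243/6 + 44/120 = 243*(⅙) + 44*(1/120) = 81/2 + 11/30 = 613/15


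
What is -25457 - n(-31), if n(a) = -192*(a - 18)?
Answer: -34865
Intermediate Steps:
n(a) = 3456 - 192*a (n(a) = -192*(-18 + a) = 3456 - 192*a)
-25457 - n(-31) = -25457 - (3456 - 192*(-31)) = -25457 - (3456 + 5952) = -25457 - 1*9408 = -25457 - 9408 = -34865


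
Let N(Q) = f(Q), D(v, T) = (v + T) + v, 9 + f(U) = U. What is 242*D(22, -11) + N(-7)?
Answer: 7970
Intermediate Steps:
f(U) = -9 + U
D(v, T) = T + 2*v (D(v, T) = (T + v) + v = T + 2*v)
N(Q) = -9 + Q
242*D(22, -11) + N(-7) = 242*(-11 + 2*22) + (-9 - 7) = 242*(-11 + 44) - 16 = 242*33 - 16 = 7986 - 16 = 7970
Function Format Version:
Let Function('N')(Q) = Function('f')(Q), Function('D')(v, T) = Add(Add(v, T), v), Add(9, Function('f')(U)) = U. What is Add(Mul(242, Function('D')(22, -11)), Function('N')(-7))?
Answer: 7970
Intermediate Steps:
Function('f')(U) = Add(-9, U)
Function('D')(v, T) = Add(T, Mul(2, v)) (Function('D')(v, T) = Add(Add(T, v), v) = Add(T, Mul(2, v)))
Function('N')(Q) = Add(-9, Q)
Add(Mul(242, Function('D')(22, -11)), Function('N')(-7)) = Add(Mul(242, Add(-11, Mul(2, 22))), Add(-9, -7)) = Add(Mul(242, Add(-11, 44)), -16) = Add(Mul(242, 33), -16) = Add(7986, -16) = 7970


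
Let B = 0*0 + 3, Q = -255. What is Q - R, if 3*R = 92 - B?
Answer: -854/3 ≈ -284.67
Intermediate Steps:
B = 3 (B = 0 + 3 = 3)
R = 89/3 (R = (92 - 1*3)/3 = (92 - 3)/3 = (⅓)*89 = 89/3 ≈ 29.667)
Q - R = -255 - 1*89/3 = -255 - 89/3 = -854/3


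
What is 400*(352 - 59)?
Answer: 117200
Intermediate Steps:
400*(352 - 59) = 400*293 = 117200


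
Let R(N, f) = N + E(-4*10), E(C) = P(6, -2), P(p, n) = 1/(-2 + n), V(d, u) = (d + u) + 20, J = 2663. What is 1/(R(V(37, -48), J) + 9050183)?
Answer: 4/36200767 ≈ 1.1049e-7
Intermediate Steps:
V(d, u) = 20 + d + u
E(C) = -¼ (E(C) = 1/(-2 - 2) = 1/(-4) = -¼)
R(N, f) = -¼ + N (R(N, f) = N - ¼ = -¼ + N)
1/(R(V(37, -48), J) + 9050183) = 1/((-¼ + (20 + 37 - 48)) + 9050183) = 1/((-¼ + 9) + 9050183) = 1/(35/4 + 9050183) = 1/(36200767/4) = 4/36200767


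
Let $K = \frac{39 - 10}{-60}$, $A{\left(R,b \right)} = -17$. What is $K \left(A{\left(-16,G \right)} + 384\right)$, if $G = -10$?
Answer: $- \frac{10643}{60} \approx -177.38$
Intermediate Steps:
$K = - \frac{29}{60}$ ($K = 29 \left(- \frac{1}{60}\right) = - \frac{29}{60} \approx -0.48333$)
$K \left(A{\left(-16,G \right)} + 384\right) = - \frac{29 \left(-17 + 384\right)}{60} = \left(- \frac{29}{60}\right) 367 = - \frac{10643}{60}$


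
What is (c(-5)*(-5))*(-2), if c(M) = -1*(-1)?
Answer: 10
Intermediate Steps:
c(M) = 1
(c(-5)*(-5))*(-2) = (1*(-5))*(-2) = -5*(-2) = 10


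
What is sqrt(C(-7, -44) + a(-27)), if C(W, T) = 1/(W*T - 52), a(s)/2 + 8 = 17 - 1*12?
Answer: I*sqrt(1535)/16 ≈ 2.4487*I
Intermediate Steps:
a(s) = -6 (a(s) = -16 + 2*(17 - 1*12) = -16 + 2*(17 - 12) = -16 + 2*5 = -16 + 10 = -6)
C(W, T) = 1/(-52 + T*W) (C(W, T) = 1/(T*W - 52) = 1/(-52 + T*W))
sqrt(C(-7, -44) + a(-27)) = sqrt(1/(-52 - 44*(-7)) - 6) = sqrt(1/(-52 + 308) - 6) = sqrt(1/256 - 6) = sqrt(-1535/256) = I*sqrt(1535)/16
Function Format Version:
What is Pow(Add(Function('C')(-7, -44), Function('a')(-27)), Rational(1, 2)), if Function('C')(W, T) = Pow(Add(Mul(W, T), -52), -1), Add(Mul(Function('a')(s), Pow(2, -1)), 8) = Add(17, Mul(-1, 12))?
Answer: Mul(Rational(1, 16), I, Pow(1535, Rational(1, 2))) ≈ Mul(2.4487, I)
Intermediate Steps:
Function('a')(s) = -6 (Function('a')(s) = Add(-16, Mul(2, Add(17, Mul(-1, 12)))) = Add(-16, Mul(2, Add(17, -12))) = Add(-16, Mul(2, 5)) = Add(-16, 10) = -6)
Function('C')(W, T) = Pow(Add(-52, Mul(T, W)), -1) (Function('C')(W, T) = Pow(Add(Mul(T, W), -52), -1) = Pow(Add(-52, Mul(T, W)), -1))
Pow(Add(Function('C')(-7, -44), Function('a')(-27)), Rational(1, 2)) = Pow(Add(Pow(Add(-52, Mul(-44, -7)), -1), -6), Rational(1, 2)) = Pow(Add(Pow(Add(-52, 308), -1), -6), Rational(1, 2)) = Pow(Add(Pow(256, -1), -6), Rational(1, 2)) = Pow(Add(Rational(1, 256), -6), Rational(1, 2)) = Pow(Rational(-1535, 256), Rational(1, 2)) = Mul(Rational(1, 16), I, Pow(1535, Rational(1, 2)))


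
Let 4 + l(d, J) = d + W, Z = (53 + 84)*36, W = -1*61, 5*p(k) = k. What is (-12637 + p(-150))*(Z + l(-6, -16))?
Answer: -61574287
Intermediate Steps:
p(k) = k/5
W = -61
Z = 4932 (Z = 137*36 = 4932)
l(d, J) = -65 + d (l(d, J) = -4 + (d - 61) = -4 + (-61 + d) = -65 + d)
(-12637 + p(-150))*(Z + l(-6, -16)) = (-12637 + (⅕)*(-150))*(4932 + (-65 - 6)) = (-12637 - 30)*(4932 - 71) = -12667*4861 = -61574287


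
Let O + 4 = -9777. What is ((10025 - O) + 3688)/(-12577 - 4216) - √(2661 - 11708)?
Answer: -23494/16793 - I*√9047 ≈ -1.399 - 95.116*I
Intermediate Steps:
O = -9781 (O = -4 - 9777 = -9781)
((10025 - O) + 3688)/(-12577 - 4216) - √(2661 - 11708) = ((10025 - 1*(-9781)) + 3688)/(-12577 - 4216) - √(2661 - 11708) = ((10025 + 9781) + 3688)/(-16793) - √(-9047) = (19806 + 3688)*(-1/16793) - I*√9047 = 23494*(-1/16793) - I*√9047 = -23494/16793 - I*√9047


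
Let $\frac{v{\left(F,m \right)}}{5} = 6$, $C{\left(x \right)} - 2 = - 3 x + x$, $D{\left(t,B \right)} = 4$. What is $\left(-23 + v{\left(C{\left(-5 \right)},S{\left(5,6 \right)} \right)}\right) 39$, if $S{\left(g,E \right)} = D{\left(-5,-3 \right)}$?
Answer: $273$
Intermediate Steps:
$S{\left(g,E \right)} = 4$
$C{\left(x \right)} = 2 - 2 x$ ($C{\left(x \right)} = 2 + \left(- 3 x + x\right) = 2 - 2 x$)
$v{\left(F,m \right)} = 30$ ($v{\left(F,m \right)} = 5 \cdot 6 = 30$)
$\left(-23 + v{\left(C{\left(-5 \right)},S{\left(5,6 \right)} \right)}\right) 39 = \left(-23 + 30\right) 39 = 7 \cdot 39 = 273$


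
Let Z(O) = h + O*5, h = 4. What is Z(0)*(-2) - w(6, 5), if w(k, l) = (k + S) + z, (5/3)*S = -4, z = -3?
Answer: -43/5 ≈ -8.6000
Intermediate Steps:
S = -12/5 (S = (⅗)*(-4) = -12/5 ≈ -2.4000)
Z(O) = 4 + 5*O (Z(O) = 4 + O*5 = 4 + 5*O)
w(k, l) = -27/5 + k (w(k, l) = (k - 12/5) - 3 = (-12/5 + k) - 3 = -27/5 + k)
Z(0)*(-2) - w(6, 5) = (4 + 5*0)*(-2) - (-27/5 + 6) = (4 + 0)*(-2) - 1*⅗ = 4*(-2) - ⅗ = -8 - ⅗ = -43/5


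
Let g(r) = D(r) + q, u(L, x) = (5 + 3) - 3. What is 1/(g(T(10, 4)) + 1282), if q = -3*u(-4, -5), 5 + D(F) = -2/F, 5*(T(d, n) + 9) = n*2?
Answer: 37/46704 ≈ 0.00079222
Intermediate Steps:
T(d, n) = -9 + 2*n/5 (T(d, n) = -9 + (n*2)/5 = -9 + (2*n)/5 = -9 + 2*n/5)
u(L, x) = 5 (u(L, x) = 8 - 3 = 5)
D(F) = -5 - 2/F
q = -15 (q = -3*5 = -15)
g(r) = -20 - 2/r (g(r) = (-5 - 2/r) - 15 = -20 - 2/r)
1/(g(T(10, 4)) + 1282) = 1/((-20 - 2/(-9 + (2/5)*4)) + 1282) = 1/((-20 - 2/(-9 + 8/5)) + 1282) = 1/((-20 - 2/(-37/5)) + 1282) = 1/((-20 - 2*(-5/37)) + 1282) = 1/((-20 + 10/37) + 1282) = 1/(-730/37 + 1282) = 1/(46704/37) = 37/46704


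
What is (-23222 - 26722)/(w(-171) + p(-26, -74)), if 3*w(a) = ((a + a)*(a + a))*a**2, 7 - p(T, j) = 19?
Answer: -2081/47502004 ≈ -4.3809e-5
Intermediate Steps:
p(T, j) = -12 (p(T, j) = 7 - 1*19 = 7 - 19 = -12)
w(a) = 4*a**4/3 (w(a) = (((a + a)*(a + a))*a**2)/3 = (((2*a)*(2*a))*a**2)/3 = ((4*a**2)*a**2)/3 = (4*a**4)/3 = 4*a**4/3)
(-23222 - 26722)/(w(-171) + p(-26, -74)) = (-23222 - 26722)/((4/3)*(-171)**4 - 12) = -49944/((4/3)*855036081 - 12) = -49944/(1140048108 - 12) = -49944/1140048096 = -49944*1/1140048096 = -2081/47502004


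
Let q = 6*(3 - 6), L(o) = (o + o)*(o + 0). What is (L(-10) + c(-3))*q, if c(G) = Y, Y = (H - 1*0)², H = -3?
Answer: -3762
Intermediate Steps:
Y = 9 (Y = (-3 - 1*0)² = (-3 + 0)² = (-3)² = 9)
L(o) = 2*o² (L(o) = (2*o)*o = 2*o²)
c(G) = 9
q = -18 (q = 6*(-3) = -18)
(L(-10) + c(-3))*q = (2*(-10)² + 9)*(-18) = (2*100 + 9)*(-18) = (200 + 9)*(-18) = 209*(-18) = -3762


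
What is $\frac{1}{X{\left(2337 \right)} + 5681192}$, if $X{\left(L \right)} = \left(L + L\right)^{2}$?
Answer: $\frac{1}{27527468} \approx 3.6327 \cdot 10^{-8}$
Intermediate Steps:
$X{\left(L \right)} = 4 L^{2}$ ($X{\left(L \right)} = \left(2 L\right)^{2} = 4 L^{2}$)
$\frac{1}{X{\left(2337 \right)} + 5681192} = \frac{1}{4 \cdot 2337^{2} + 5681192} = \frac{1}{4 \cdot 5461569 + 5681192} = \frac{1}{21846276 + 5681192} = \frac{1}{27527468}$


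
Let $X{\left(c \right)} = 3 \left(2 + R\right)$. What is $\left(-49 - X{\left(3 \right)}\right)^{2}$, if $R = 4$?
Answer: $4489$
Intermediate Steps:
$X{\left(c \right)} = 18$ ($X{\left(c \right)} = 3 \left(2 + 4\right) = 3 \cdot 6 = 18$)
$\left(-49 - X{\left(3 \right)}\right)^{2} = \left(-49 - 18\right)^{2} = \left(-67\right)^{2} = 4489$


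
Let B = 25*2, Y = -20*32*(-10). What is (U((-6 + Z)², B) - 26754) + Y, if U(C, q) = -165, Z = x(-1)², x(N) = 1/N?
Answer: -20519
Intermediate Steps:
Y = 6400 (Y = -640*(-10) = 6400)
B = 50
Z = 1 (Z = (1/(-1))² = (-1)² = 1)
(U((-6 + Z)², B) - 26754) + Y = (-165 - 26754) + 6400 = -26919 + 6400 = -20519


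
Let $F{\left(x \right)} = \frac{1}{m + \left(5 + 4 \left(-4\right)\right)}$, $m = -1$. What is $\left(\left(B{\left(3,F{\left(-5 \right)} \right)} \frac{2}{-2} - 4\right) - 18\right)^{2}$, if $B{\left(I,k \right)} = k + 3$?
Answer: $\frac{89401}{144} \approx 620.84$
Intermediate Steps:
$F{\left(x \right)} = - \frac{1}{12}$ ($F{\left(x \right)} = \frac{1}{-1 + \left(5 + 4 \left(-4\right)\right)} = \frac{1}{-1 + \left(5 - 16\right)} = \frac{1}{-1 - 11} = \frac{1}{-12} = - \frac{1}{12}$)
$B{\left(I,k \right)} = 3 + k$
$\left(\left(B{\left(3,F{\left(-5 \right)} \right)} \frac{2}{-2} - 4\right) - 18\right)^{2} = \left(\left(\left(3 - \frac{1}{12}\right) \frac{2}{-2} - 4\right) - 18\right)^{2} = \left(\left(\frac{35 \cdot 2 \left(- \frac{1}{2}\right)}{12} - 4\right) - 18\right)^{2} = \left(\left(\frac{35}{12} \left(-1\right) - 4\right) - 18\right)^{2} = \left(\left(- \frac{35}{12} - 4\right) - 18\right)^{2} = \left(- \frac{83}{12} - 18\right)^{2} = \left(- \frac{299}{12}\right)^{2} = \frac{89401}{144}$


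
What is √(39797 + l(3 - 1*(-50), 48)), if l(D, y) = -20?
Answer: √39777 ≈ 199.44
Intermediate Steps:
√(39797 + l(3 - 1*(-50), 48)) = √(39797 - 20) = √39777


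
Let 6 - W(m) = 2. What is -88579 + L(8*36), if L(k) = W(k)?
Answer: -88575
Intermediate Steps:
W(m) = 4 (W(m) = 6 - 1*2 = 6 - 2 = 4)
L(k) = 4
-88579 + L(8*36) = -88579 + 4 = -88575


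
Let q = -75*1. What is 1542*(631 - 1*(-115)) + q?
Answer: 1150257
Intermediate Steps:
q = -75
1542*(631 - 1*(-115)) + q = 1542*(631 - 1*(-115)) - 75 = 1542*(631 + 115) - 75 = 1542*746 - 75 = 1150332 - 75 = 1150257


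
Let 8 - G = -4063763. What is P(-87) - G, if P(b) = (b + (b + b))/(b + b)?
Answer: -8127539/2 ≈ -4.0638e+6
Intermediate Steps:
G = 4063771 (G = 8 - 1*(-4063763) = 8 + 4063763 = 4063771)
P(b) = 3/2 (P(b) = (b + 2*b)/((2*b)) = (3*b)*(1/(2*b)) = 3/2)
P(-87) - G = 3/2 - 1*4063771 = 3/2 - 4063771 = -8127539/2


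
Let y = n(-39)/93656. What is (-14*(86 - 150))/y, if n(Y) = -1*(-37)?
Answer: 83915776/37 ≈ 2.2680e+6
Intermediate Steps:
n(Y) = 37
y = 37/93656 ≈ 0.00039506
(-14*(86 - 150))/y = (-14*(86 - 150))/(37/93656) = -14*(-64)*(93656/37) = 896*(93656/37) = 83915776/37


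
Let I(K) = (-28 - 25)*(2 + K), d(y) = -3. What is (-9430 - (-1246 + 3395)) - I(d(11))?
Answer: -11632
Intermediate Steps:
I(K) = -106 - 53*K (I(K) = -53*(2 + K) = -106 - 53*K)
(-9430 - (-1246 + 3395)) - I(d(11)) = (-9430 - (-1246 + 3395)) - (-106 - 53*(-3)) = (-9430 - 1*2149) - (-106 + 159) = (-9430 - 2149) - 1*53 = -11579 - 53 = -11632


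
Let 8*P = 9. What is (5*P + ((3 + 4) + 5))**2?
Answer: 19881/64 ≈ 310.64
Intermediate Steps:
P = 9/8 (P = (1/8)*9 = 9/8 ≈ 1.1250)
(5*P + ((3 + 4) + 5))**2 = (5*(9/8) + ((3 + 4) + 5))**2 = (45/8 + (7 + 5))**2 = (45/8 + 12)**2 = (141/8)**2 = 19881/64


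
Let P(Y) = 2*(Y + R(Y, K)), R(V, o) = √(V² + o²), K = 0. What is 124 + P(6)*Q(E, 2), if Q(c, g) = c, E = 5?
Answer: 244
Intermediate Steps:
P(Y) = 2*Y + 2*√(Y²) (P(Y) = 2*(Y + √(Y² + 0²)) = 2*(Y + √(Y² + 0)) = 2*(Y + √(Y²)) = 2*Y + 2*√(Y²))
124 + P(6)*Q(E, 2) = 124 + (2*6 + 2*√(6²))*5 = 124 + (12 + 2*√36)*5 = 124 + (12 + 2*6)*5 = 124 + (12 + 12)*5 = 124 + 24*5 = 124 + 120 = 244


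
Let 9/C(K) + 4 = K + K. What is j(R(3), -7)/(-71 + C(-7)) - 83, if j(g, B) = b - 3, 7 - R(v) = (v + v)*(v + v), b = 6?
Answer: -11875/143 ≈ -83.042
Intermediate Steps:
C(K) = 9/(-4 + 2*K) (C(K) = 9/(-4 + (K + K)) = 9/(-4 + 2*K))
R(v) = 7 - 4*v² (R(v) = 7 - (v + v)*(v + v) = 7 - 2*v*2*v = 7 - 4*v²)
j(g, B) = 3 (j(g, B) = 6 - 3 = 3)
j(R(3), -7)/(-71 + C(-7)) - 83 = 3/(-71 + 9/(2*(-2 - 7))) - 83 = 3/(-71 + (9/2)/(-9)) - 83 = 3/(-71 + (9/2)*(-⅑)) - 83 = 3/(-71 - ½) - 83 = 3/(-143/2) - 83 = 3*(-2/143) - 83 = -6/143 - 83 = -11875/143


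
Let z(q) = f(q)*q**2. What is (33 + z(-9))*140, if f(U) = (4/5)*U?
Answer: -77028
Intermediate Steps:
f(U) = 4*U/5 (f(U) = (4*(1/5))*U = 4*U/5)
z(q) = 4*q**3/5 (z(q) = (4*q/5)*q**2 = 4*q**3/5)
(33 + z(-9))*140 = (33 + (4/5)*(-9)**3)*140 = (33 + (4/5)*(-729))*140 = (33 - 2916/5)*140 = -2751/5*140 = -77028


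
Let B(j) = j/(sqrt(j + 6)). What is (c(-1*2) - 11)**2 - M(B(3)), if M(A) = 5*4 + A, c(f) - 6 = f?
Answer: 28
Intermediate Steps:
c(f) = 6 + f
B(j) = j/sqrt(6 + j) (B(j) = j/(sqrt(6 + j)) = j/sqrt(6 + j))
M(A) = 20 + A
(c(-1*2) - 11)**2 - M(B(3)) = ((6 - 1*2) - 11)**2 - (20 + 3/sqrt(6 + 3)) = ((6 - 2) - 11)**2 - (20 + 3/sqrt(9)) = (4 - 11)**2 - (20 + 3*(1/3)) = (-7)**2 - (20 + 1) = 49 - 1*21 = 49 - 21 = 28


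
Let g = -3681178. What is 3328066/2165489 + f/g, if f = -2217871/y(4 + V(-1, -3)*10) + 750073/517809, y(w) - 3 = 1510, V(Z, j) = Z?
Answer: 282371431560878128489/183684455599548018021 ≈ 1.5373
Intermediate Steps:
y(w) = 1513 (y(w) = 3 + 1510 = 1513)
f = -67488159070/46085001 (f = -2217871/1513 + 750073/517809 = -2217871*1/1513 + 750073*(1/517809) = -130463/89 + 750073/517809 = -67488159070/46085001 ≈ -1464.4)
3328066/2165489 + f/g = 3328066/2165489 - 67488159070/46085001/(-3681178) = 3328066*(1/2165489) - 67488159070/46085001*(-1/3681178) = 3328066/2165489 + 33744079535/84823545905589 = 282371431560878128489/183684455599548018021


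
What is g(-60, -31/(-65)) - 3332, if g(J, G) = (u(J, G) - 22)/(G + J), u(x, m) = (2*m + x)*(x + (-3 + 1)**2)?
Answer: -13105006/3869 ≈ -3387.2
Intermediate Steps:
u(x, m) = (4 + x)*(x + 2*m) (u(x, m) = (x + 2*m)*(x + (-2)**2) = (x + 2*m)*(x + 4) = (x + 2*m)*(4 + x) = (4 + x)*(x + 2*m))
g(J, G) = (-22 + J**2 + 4*J + 8*G + 2*G*J)/(G + J) (g(J, G) = ((J**2 + 4*J + 8*G + 2*G*J) - 22)/(G + J) = (-22 + J**2 + 4*J + 8*G + 2*G*J)/(G + J))
g(-60, -31/(-65)) - 3332 = (-22 + (-60)**2 + 4*(-60) + 8*(-31/(-65)) + 2*(-31/(-65))*(-60))/(-31/(-65) - 60) - 3332 = (-22 + 3600 - 240 + 8*(-31*(-1/65)) + 2*(-31*(-1/65))*(-60))/(-31*(-1/65) - 60) - 3332 = (-22 + 3600 - 240 + 8*(31/65) + 2*(31/65)*(-60))/(31/65 - 60) - 3332 = (-22 + 3600 - 240 + 248/65 - 744/13)/(-3869/65) - 3332 = -65/3869*213498/65 - 3332 = -213498/3869 - 3332 = -13105006/3869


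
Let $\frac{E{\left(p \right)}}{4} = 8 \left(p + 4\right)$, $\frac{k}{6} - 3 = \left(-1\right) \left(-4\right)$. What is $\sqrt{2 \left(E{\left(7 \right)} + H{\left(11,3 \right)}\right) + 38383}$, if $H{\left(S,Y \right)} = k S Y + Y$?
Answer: $\sqrt{41865} \approx 204.61$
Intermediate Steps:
$k = 42$ ($k = 18 + 6 \left(\left(-1\right) \left(-4\right)\right) = 18 + 6 \cdot 4 = 18 + 24 = 42$)
$H{\left(S,Y \right)} = Y + 42 S Y$ ($H{\left(S,Y \right)} = 42 S Y + Y = Y + 42 S Y$)
$E{\left(p \right)} = 128 + 32 p$ ($E{\left(p \right)} = 4 \cdot 8 \left(p + 4\right) = 4 \cdot 8 \left(4 + p\right) = 4 \left(32 + 8 p\right) = 128 + 32 p$)
$\sqrt{2 \left(E{\left(7 \right)} + H{\left(11,3 \right)}\right) + 38383} = \sqrt{2 \left(\left(128 + 32 \cdot 7\right) + 3 \left(1 + 42 \cdot 11\right)\right) + 38383} = \sqrt{2 \left(\left(128 + 224\right) + 3 \left(1 + 462\right)\right) + 38383} = \sqrt{2 \left(352 + 3 \cdot 463\right) + 38383} = \sqrt{2 \left(352 + 1389\right) + 38383} = \sqrt{2 \cdot 1741 + 38383} = \sqrt{3482 + 38383} = \sqrt{41865}$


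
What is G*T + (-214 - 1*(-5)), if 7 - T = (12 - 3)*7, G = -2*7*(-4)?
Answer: -3345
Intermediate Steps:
G = 56 (G = -14*(-4) = 56)
T = -56 (T = 7 - (12 - 3)*7 = 7 - 9*7 = 7 - 1*63 = 7 - 63 = -56)
G*T + (-214 - 1*(-5)) = 56*(-56) + (-214 - 1*(-5)) = -3136 + (-214 + 5) = -3136 - 209 = -3345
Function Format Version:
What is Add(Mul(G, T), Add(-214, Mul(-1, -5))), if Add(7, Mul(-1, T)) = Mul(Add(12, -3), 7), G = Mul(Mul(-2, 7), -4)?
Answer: -3345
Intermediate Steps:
G = 56 (G = Mul(-14, -4) = 56)
T = -56 (T = Add(7, Mul(-1, Mul(Add(12, -3), 7))) = Add(7, Mul(-1, Mul(9, 7))) = Add(7, Mul(-1, 63)) = Add(7, -63) = -56)
Add(Mul(G, T), Add(-214, Mul(-1, -5))) = Add(Mul(56, -56), Add(-214, Mul(-1, -5))) = Add(-3136, Add(-214, 5)) = Add(-3136, -209) = -3345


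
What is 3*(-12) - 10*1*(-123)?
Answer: 1194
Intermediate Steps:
3*(-12) - 10*1*(-123) = -36 - 10*(-123) = -36 + 1230 = 1194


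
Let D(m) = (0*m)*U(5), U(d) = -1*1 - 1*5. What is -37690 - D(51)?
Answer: -37690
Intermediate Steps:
U(d) = -6 (U(d) = -1 - 5 = -6)
D(m) = 0 (D(m) = (0*m)*(-6) = 0*(-6) = 0)
-37690 - D(51) = -37690 - 1*0 = -37690 + 0 = -37690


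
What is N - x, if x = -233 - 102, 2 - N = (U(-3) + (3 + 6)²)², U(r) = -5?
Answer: -5439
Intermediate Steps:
N = -5774 (N = 2 - (-5 + (3 + 6)²)² = 2 - (-5 + 9²)² = 2 - (-5 + 81)² = 2 - 1*76² = 2 - 1*5776 = 2 - 5776 = -5774)
x = -335
N - x = -5774 - 1*(-335) = -5774 + 335 = -5439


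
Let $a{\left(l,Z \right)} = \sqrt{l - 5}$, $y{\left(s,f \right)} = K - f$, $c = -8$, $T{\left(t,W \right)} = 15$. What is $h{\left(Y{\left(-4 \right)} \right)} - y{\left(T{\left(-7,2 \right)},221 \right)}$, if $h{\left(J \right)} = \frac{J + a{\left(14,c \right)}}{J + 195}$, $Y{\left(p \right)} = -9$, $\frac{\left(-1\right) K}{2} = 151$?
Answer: $\frac{16212}{31} \approx 522.97$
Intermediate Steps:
$K = -302$ ($K = \left(-2\right) 151 = -302$)
$y{\left(s,f \right)} = -302 - f$
$a{\left(l,Z \right)} = \sqrt{-5 + l}$
$h{\left(J \right)} = \frac{3 + J}{195 + J}$ ($h{\left(J \right)} = \frac{J + \sqrt{-5 + 14}}{J + 195} = \frac{J + \sqrt{9}}{195 + J} = \frac{J + 3}{195 + J} = \frac{3 + J}{195 + J}$)
$h{\left(Y{\left(-4 \right)} \right)} - y{\left(T{\left(-7,2 \right)},221 \right)} = \frac{3 - 9}{195 - 9} - \left(-302 - 221\right) = \frac{1}{186} \left(-6\right) - \left(-302 - 221\right) = \frac{1}{186} \left(-6\right) - -523 = - \frac{1}{31} + 523 = \frac{16212}{31}$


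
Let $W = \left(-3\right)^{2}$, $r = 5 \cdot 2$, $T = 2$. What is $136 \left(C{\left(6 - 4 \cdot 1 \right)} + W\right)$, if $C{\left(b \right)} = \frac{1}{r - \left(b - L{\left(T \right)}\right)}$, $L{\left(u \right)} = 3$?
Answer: $\frac{13600}{11} \approx 1236.4$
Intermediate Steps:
$r = 10$
$W = 9$
$C{\left(b \right)} = \frac{1}{13 - b}$ ($C{\left(b \right)} = \frac{1}{10 - \left(-3 + b\right)} = \frac{1}{13 - b}$)
$136 \left(C{\left(6 - 4 \cdot 1 \right)} + W\right) = 136 \left(\frac{1}{13 - \left(6 - 4 \cdot 1\right)} + 9\right) = 136 \left(\frac{1}{13 - \left(6 - 4\right)} + 9\right) = 136 \left(\frac{1}{13 - 2} + 9\right) = 136 \left(\frac{1}{11} + 9\right) = 136 \cdot \frac{100}{11} = \frac{13600}{11}$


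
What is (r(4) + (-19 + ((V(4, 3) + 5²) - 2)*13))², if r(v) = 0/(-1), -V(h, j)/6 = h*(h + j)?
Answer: 3625216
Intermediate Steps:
V(h, j) = -6*h*(h + j)
r(v) = 0 (r(v) = 0*(-1) = 0)
(r(4) + (-19 + ((V(4, 3) + 5²) - 2)*13))² = (0 + (-19 + ((-6*4*(4 + 3) + 5²) - 2)*13))² = (0 + (-19 + ((-6*4*7 + 25) - 2)*13))² = (0 + (-19 + ((-168 + 25) - 2)*13))² = (0 + (-19 + (-143 - 2)*13))² = (0 + (-19 - 145*13))² = (0 + (-19 - 1885))² = (0 - 1904)² = (-1904)² = 3625216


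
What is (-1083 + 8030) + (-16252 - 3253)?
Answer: -12558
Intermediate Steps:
(-1083 + 8030) + (-16252 - 3253) = 6947 - 19505 = -12558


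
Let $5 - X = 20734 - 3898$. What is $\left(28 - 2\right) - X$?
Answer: $16857$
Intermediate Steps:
$X = -16831$ ($X = 5 - \left(20734 - 3898\right) = 5 - 16836 = -16831$)
$\left(28 - 2\right) - X = \left(28 - 2\right) - -16831 = \left(28 - 2\right) + 16831 = 26 + 16831 = 16857$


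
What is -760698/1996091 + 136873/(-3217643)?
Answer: -247351414387/583882566683 ≈ -0.42363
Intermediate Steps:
-760698/1996091 + 136873/(-3217643) = -760698*1/1996091 + 136873*(-1/3217643) = -760698/1996091 - 12443/292513 = -247351414387/583882566683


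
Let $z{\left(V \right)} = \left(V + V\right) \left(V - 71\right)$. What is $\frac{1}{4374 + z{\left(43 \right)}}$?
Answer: $\frac{1}{1966} \approx 0.00050865$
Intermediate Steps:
$z{\left(V \right)} = 2 V \left(-71 + V\right)$
$\frac{1}{4374 + z{\left(43 \right)}} = \frac{1}{4374 + 2 \cdot 43 \left(-71 + 43\right)} = \frac{1}{4374 + 2 \cdot 43 \left(-28\right)} = \frac{1}{4374 - 2408} = \frac{1}{1966}$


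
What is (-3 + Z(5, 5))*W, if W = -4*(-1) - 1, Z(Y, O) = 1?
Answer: -6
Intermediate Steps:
W = 3 (W = 4 - 1 = 3)
(-3 + Z(5, 5))*W = (-3 + 1)*3 = -2*3 = -6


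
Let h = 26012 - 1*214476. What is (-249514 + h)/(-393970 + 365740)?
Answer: 218989/14115 ≈ 15.515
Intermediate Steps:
h = -188464 (h = 26012 - 214476 = -188464)
(-249514 + h)/(-393970 + 365740) = (-249514 - 188464)/(-393970 + 365740) = -437978/(-28230) = -437978*(-1/28230) = 218989/14115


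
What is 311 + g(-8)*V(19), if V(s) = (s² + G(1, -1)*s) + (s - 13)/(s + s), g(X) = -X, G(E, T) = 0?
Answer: 60805/19 ≈ 3200.3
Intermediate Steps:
V(s) = s² + (-13 + s)/(2*s) (V(s) = (s² + 0*s) + (s - 13)/(s + s) = (s² + 0) + (-13 + s)/((2*s)) = s² + (-13 + s)*(1/(2*s)) = s² + (-13 + s)/(2*s))
311 + g(-8)*V(19) = 311 + (-1*(-8))*((½)*(-13 + 19 + 2*19³)/19) = 311 + 8*((½)*(1/19)*(-13 + 19 + 2*6859)) = 311 + 8*((½)*(1/19)*(-13 + 19 + 13718)) = 311 + 8*((½)*(1/19)*13724) = 311 + 8*(6862/19) = 311 + 54896/19 = 60805/19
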